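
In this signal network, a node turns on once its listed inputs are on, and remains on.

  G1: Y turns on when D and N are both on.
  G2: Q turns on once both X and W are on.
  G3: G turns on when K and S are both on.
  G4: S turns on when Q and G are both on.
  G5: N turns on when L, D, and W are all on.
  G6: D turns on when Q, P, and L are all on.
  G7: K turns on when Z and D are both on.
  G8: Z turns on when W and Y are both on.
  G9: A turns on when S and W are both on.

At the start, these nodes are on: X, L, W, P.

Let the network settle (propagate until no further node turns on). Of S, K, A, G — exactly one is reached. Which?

X and W are on, so Q turns on (G2).
G6: Q, P, and L on → D on.
G5: L, D, and W on → N on.
D and N are on, so Y turns on (G1).
W and Y are on, so Z turns on (G8).
G7: Z and D on → K on.
G would need K and S (G3), but S never turns on. S would need Q and G (G4), but G never turns on. A would need S and W (G9), but S never turns on.

K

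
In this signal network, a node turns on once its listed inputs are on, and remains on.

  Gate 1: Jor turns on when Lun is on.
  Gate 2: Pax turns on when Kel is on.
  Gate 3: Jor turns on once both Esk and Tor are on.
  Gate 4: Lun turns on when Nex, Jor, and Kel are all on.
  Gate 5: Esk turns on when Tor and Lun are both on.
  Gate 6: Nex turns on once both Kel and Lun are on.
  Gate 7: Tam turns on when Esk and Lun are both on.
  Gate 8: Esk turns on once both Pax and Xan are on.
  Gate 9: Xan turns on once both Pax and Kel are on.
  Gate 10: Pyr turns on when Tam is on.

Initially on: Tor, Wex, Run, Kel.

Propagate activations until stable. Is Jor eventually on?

Gate 2: Kel on → Pax on.
Gate 9: Pax and Kel on → Xan on.
Pax and Xan are on, so Esk turns on (Gate 8).
Esk and Tor are on, so Jor turns on (Gate 3).

Yes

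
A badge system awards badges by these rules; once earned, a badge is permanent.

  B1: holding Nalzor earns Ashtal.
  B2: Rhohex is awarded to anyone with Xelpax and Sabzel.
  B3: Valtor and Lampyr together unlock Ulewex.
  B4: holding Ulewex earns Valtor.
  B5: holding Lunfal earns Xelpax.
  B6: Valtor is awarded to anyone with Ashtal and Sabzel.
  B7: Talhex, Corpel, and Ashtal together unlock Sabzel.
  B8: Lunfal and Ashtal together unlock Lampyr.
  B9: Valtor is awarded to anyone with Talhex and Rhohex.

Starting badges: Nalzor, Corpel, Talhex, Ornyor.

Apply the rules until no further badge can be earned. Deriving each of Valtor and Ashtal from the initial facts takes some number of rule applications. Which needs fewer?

Ashtal: With Nalzor, Ashtal is earned (B1). [1 rule application]
Valtor: With Nalzor, Ashtal is earned (B1). With Talhex, Corpel, and Ashtal, Sabzel is earned (B7). With Ashtal and Sabzel, Valtor is earned (B6). [3 rule applications]
Ashtal needs fewer.

Ashtal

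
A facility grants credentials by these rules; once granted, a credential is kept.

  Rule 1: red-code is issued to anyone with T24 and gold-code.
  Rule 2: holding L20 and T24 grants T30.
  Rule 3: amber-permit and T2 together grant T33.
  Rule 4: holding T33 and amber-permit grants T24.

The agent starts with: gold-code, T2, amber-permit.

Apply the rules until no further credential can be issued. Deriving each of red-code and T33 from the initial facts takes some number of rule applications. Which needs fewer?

T33: Holding amber-permit and T2 grants T33 (Rule 3). [1 rule application]
red-code: Holding amber-permit and T2 grants T33 (Rule 3). Holding T33 and amber-permit grants T24 (Rule 4). Holding T24 and gold-code grants red-code (Rule 1). [3 rule applications]
T33 needs fewer.

T33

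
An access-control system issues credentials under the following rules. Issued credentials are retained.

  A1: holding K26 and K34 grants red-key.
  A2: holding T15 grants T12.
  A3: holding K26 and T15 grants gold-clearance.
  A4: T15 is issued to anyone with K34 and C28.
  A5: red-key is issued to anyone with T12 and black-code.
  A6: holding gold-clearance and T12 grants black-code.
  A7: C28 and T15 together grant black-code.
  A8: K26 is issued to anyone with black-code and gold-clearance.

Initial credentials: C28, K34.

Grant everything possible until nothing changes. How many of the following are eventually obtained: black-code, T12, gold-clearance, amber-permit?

2

Holding K34 and C28 grants T15 (A4).
Holding C28 and T15 grants black-code (A7).
Holding T15 grants T12 (A2).
black-code: reached.
T12: reached.
gold-clearance would need K26 and T15 (A3), but K26 is never granted.
No rule produces amber-permit, and it is not given.
Reached: black-code and T12 — 2 of the 4.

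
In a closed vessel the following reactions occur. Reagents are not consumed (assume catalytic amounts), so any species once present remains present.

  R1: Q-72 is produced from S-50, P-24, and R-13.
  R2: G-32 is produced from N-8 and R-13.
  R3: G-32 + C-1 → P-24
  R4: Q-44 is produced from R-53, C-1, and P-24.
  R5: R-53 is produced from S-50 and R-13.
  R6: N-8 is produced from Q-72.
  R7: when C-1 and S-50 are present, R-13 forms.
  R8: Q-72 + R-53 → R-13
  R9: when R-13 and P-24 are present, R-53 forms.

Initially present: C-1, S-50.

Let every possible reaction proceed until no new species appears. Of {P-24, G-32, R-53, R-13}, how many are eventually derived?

2

C-1 and S-50 present → R-13 forms (R7).
S-50 and R-13 present → R-53 forms (R5).
P-24 would need G-32 and C-1 (R3), but G-32 never forms.
G-32 would need N-8 and R-13 (R2), but N-8 never forms.
R-53: reached.
R-13: reached.
Reached: R-53 and R-13 — 2 of the 4.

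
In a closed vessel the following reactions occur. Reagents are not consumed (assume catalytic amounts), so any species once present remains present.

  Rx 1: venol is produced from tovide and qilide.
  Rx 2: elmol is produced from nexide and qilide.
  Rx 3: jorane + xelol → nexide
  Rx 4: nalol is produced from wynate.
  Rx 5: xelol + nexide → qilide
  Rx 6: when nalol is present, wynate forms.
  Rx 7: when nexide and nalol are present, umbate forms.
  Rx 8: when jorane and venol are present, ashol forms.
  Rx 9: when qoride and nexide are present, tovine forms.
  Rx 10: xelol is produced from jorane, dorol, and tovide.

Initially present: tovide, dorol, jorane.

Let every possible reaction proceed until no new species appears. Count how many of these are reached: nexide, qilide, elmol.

jorane, dorol, and tovide present → xelol forms (Rx 10).
jorane and xelol present → nexide forms (Rx 3).
xelol and nexide present → qilide forms (Rx 5).
nexide and qilide present → elmol forms (Rx 2).
nexide: reached.
qilide: reached.
elmol: reached.
All 3 are reached.

3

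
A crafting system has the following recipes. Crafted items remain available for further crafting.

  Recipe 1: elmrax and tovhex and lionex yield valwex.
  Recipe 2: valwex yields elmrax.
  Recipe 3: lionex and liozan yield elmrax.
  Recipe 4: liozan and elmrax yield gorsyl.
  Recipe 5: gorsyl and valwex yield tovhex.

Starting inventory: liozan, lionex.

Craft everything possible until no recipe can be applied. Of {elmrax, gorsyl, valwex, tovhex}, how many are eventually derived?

lionex and liozan → elmrax (Recipe 3).
liozan and elmrax → gorsyl (Recipe 4).
elmrax: reached.
gorsyl: reached.
valwex would need elmrax, tovhex, and lionex (Recipe 1), but tovhex is never obtained.
tovhex would need gorsyl and valwex (Recipe 5), but valwex is never obtained.
Reached: elmrax and gorsyl — 2 of the 4.

2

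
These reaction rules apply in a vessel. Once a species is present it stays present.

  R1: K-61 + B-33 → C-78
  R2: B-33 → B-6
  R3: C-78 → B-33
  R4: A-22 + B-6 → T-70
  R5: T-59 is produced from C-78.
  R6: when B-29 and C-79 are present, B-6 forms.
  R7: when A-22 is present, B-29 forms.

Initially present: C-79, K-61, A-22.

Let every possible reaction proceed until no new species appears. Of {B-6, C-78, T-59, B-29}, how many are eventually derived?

A-22 present → B-29 forms (R7).
B-29 and C-79 present → B-6 forms (R6).
B-6: reached.
C-78 would need K-61 and B-33 (R1), but B-33 never forms.
T-59 would need C-78 (R5), but C-78 never forms.
B-29: reached.
Reached: B-6 and B-29 — 2 of the 4.

2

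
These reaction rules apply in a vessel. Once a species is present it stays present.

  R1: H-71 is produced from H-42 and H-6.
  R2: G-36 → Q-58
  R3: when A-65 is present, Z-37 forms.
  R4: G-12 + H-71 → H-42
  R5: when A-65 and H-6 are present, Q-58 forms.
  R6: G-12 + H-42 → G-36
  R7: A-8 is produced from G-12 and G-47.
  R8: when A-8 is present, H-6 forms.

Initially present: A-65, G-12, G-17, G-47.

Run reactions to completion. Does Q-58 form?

G-12 and G-47 present → A-8 forms (R7).
A-8 present → H-6 forms (R8).
A-65 and H-6 present → Q-58 forms (R5).

Yes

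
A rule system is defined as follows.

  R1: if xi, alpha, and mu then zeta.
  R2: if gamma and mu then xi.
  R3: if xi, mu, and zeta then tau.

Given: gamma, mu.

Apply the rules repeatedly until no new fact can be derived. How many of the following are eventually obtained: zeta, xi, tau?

gamma and mu hold, so xi follows (R2).
zeta would need xi, alpha, and mu (R1), but alpha is never established.
xi: reached.
tau would need xi, mu, and zeta (R3), but zeta is never established.
Reached: xi — 1 of the 3.

1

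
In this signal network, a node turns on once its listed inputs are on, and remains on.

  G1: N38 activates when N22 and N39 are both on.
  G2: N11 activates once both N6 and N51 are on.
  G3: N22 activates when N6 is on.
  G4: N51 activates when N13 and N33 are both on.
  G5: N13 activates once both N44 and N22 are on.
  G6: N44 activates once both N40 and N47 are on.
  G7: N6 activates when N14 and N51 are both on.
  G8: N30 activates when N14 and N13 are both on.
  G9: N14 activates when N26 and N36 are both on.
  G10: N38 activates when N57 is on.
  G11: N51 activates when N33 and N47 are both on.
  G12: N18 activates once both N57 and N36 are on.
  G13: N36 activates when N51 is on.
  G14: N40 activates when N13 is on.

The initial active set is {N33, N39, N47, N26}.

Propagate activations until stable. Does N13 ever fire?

N13 would need N44 and N22 (G5), but N44 never turns on.

No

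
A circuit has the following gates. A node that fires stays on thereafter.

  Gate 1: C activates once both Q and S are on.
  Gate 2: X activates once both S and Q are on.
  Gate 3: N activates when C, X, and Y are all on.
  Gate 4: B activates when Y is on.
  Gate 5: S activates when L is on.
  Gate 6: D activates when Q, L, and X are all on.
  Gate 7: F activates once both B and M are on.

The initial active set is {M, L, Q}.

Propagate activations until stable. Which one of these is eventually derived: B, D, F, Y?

D

Gate 5: L on → S on.
S and Q are on, so X activates (Gate 2).
Gate 6: Q, L, and X on → D on.
F would need B and M (Gate 7), but B never turns on. No rule produces Y, and it is not given. B would need Y (Gate 4), but Y never turns on.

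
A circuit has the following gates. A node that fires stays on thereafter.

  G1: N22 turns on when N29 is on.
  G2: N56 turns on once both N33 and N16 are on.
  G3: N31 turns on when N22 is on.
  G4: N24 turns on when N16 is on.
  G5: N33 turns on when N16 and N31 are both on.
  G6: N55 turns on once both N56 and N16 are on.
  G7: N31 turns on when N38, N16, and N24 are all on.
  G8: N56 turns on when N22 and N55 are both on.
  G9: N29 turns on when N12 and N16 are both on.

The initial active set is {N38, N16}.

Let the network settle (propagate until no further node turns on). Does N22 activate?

No

N22 would need N29 (G1), but N29 never turns on.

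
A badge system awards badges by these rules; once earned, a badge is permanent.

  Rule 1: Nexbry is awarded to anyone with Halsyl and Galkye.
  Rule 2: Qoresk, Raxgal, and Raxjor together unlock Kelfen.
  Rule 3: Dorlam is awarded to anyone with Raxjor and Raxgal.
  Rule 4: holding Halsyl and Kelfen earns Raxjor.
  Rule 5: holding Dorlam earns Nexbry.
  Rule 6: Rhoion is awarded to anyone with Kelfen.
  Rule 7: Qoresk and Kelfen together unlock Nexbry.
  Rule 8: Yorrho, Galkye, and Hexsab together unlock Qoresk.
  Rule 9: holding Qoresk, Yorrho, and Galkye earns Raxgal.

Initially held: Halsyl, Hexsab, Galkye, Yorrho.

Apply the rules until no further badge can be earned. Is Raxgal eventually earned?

With Yorrho, Galkye, and Hexsab, Qoresk is earned (Rule 8).
With Qoresk, Yorrho, and Galkye, Raxgal is earned (Rule 9).

Yes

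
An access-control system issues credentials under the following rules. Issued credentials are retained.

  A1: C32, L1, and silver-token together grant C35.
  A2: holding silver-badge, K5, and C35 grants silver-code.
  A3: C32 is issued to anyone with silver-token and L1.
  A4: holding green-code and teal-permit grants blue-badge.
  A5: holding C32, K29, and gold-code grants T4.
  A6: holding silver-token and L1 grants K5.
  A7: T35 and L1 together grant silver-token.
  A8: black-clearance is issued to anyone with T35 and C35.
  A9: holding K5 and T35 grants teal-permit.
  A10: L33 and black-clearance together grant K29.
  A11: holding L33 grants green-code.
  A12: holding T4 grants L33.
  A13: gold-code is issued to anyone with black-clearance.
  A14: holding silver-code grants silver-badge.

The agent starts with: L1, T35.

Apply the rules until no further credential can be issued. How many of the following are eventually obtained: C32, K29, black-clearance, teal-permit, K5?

4

Holding T35 and L1 grants silver-token (A7).
Holding silver-token and L1 grants C32 (A3).
Holding silver-token and L1 grants K5 (A6).
Holding C32, L1, and silver-token grants C35 (A1).
Holding K5 and T35 grants teal-permit (A9).
Holding T35 and C35 grants black-clearance (A8).
C32: reached.
K29 would need L33 and black-clearance (A10), but L33 is never granted.
black-clearance: reached.
teal-permit: reached.
K5: reached.
Reached: C32, black-clearance, teal-permit, and K5 — 4 of the 5.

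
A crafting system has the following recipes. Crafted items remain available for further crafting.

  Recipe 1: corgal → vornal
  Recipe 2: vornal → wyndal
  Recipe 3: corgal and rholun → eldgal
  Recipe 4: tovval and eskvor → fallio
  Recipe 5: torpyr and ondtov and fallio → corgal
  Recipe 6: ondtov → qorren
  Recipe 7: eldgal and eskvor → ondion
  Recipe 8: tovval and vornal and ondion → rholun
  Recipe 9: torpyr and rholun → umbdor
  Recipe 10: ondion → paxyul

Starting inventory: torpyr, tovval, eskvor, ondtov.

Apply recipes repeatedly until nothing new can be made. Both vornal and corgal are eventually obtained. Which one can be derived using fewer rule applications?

corgal: Using Recipe 4, tovval and eskvor make fallio. torpyr and ondtov and fallio → corgal (Recipe 5). [2 rule applications]
vornal: tovval and eskvor → fallio (Recipe 4). Using Recipe 5, torpyr, ondtov, and fallio make corgal. corgal → vornal (Recipe 1). [3 rule applications]
corgal needs fewer.

corgal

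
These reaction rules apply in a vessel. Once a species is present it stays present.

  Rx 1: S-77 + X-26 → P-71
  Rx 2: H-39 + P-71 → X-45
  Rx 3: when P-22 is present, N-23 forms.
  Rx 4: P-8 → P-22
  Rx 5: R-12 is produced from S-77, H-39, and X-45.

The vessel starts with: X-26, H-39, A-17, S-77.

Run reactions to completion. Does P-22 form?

No

P-22 would need P-8 (Rx 4), but P-8 never forms.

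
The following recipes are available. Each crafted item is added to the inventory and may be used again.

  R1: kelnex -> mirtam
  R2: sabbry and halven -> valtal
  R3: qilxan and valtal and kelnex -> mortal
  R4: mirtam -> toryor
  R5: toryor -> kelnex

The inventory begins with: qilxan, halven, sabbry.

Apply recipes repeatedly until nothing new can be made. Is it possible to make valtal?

Yes

Using R2, sabbry and halven make valtal.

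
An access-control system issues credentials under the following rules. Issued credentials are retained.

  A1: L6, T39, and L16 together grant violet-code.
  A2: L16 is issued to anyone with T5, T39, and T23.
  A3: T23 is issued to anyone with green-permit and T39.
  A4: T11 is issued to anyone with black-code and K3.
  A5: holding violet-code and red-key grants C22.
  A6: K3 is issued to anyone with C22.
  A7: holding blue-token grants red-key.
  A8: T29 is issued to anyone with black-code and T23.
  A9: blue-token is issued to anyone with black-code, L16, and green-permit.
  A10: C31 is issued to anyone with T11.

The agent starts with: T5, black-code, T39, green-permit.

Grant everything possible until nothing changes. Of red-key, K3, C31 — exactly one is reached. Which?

red-key

Holding green-permit and T39 grants T23 (A3).
Holding T5, T39, and T23 grants L16 (A2).
Holding black-code, L16, and green-permit grants blue-token (A9).
Holding blue-token grants red-key (A7).
K3 would need C22 (A6), but C22 is never granted. C31 would need T11 (A10), but T11 is never granted.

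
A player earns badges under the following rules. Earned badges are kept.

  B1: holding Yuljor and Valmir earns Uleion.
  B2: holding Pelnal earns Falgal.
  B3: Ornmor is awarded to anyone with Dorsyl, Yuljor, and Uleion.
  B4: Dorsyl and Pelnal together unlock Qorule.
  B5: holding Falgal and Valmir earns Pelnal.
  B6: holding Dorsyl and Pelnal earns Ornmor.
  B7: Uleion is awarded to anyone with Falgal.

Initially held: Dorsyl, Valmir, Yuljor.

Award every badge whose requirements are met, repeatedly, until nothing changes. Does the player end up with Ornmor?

With Yuljor and Valmir, Uleion is earned (B1).
With Dorsyl, Yuljor, and Uleion, Ornmor is earned (B3).

Yes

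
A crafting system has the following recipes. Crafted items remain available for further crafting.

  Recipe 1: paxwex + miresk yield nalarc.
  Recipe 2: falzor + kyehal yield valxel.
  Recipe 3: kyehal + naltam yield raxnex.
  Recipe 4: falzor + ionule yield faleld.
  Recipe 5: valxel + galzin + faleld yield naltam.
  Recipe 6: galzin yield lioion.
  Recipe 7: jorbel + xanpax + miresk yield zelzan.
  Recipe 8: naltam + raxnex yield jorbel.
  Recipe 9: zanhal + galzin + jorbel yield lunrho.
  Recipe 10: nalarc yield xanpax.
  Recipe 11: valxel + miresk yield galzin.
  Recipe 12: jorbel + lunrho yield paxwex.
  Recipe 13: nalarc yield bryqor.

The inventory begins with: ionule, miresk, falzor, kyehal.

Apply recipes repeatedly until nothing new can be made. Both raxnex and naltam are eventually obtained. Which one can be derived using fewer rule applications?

naltam

naltam: falzor + kyehal → valxel (Recipe 2). falzor + ionule → faleld (Recipe 4). valxel + miresk → galzin (Recipe 11). valxel + galzin + faleld → naltam (Recipe 5). [4 rule applications]
raxnex: falzor + kyehal → valxel (Recipe 2). Using Recipe 4, falzor and ionule make faleld. valxel + miresk → galzin (Recipe 11). Using Recipe 5, valxel, galzin, and faleld make naltam. kyehal + naltam → raxnex (Recipe 3). [5 rule applications]
naltam needs fewer.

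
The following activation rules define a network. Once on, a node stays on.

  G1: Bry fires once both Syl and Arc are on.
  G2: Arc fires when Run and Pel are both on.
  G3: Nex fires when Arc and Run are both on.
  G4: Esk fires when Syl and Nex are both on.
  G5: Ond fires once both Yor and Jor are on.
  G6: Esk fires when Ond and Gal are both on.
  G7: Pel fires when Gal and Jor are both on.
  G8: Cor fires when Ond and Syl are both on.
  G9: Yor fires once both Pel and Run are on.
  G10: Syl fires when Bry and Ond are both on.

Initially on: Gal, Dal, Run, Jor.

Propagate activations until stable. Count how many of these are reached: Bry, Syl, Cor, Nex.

1

G7: Gal and Jor on → Pel on.
Run and Pel are on, so Arc fires (G2).
Arc and Run are on, so Nex fires (G3).
Bry would need Syl and Arc (G1), but Syl never turns on.
Syl would need Bry and Ond (G10), but Bry never turns on.
Cor would need Ond and Syl (G8), but Syl never turns on.
Nex: reached.
Reached: Nex — 1 of the 4.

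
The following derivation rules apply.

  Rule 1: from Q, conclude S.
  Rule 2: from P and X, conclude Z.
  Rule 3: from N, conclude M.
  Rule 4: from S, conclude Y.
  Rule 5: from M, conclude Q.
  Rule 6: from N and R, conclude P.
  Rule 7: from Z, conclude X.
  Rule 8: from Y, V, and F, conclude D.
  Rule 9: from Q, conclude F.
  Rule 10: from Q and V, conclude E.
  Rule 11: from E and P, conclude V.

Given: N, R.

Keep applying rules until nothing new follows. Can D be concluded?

No

D would need Y, V, and F (Rule 8), but V is never established.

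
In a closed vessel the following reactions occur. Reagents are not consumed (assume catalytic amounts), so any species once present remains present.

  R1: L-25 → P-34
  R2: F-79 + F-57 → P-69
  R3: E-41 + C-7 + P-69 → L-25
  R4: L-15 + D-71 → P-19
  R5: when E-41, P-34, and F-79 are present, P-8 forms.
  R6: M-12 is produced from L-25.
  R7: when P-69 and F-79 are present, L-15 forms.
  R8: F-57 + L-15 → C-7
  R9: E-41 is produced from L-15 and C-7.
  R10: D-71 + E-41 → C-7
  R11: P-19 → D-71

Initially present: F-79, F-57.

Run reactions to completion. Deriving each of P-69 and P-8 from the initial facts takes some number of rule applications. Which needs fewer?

P-69

P-69: F-79 and F-57 present → P-69 forms (R2). [1 rule application]
P-8: F-79 and F-57 present → P-69 forms (R2). P-69 and F-79 present → L-15 forms (R7). F-57 and L-15 present → C-7 forms (R8). L-15 and C-7 present → E-41 forms (R9). E-41, C-7, and P-69 present → L-25 forms (R3). L-25 present → P-34 forms (R1). E-41, P-34, and F-79 present → P-8 forms (R5). [7 rule applications]
P-69 needs fewer.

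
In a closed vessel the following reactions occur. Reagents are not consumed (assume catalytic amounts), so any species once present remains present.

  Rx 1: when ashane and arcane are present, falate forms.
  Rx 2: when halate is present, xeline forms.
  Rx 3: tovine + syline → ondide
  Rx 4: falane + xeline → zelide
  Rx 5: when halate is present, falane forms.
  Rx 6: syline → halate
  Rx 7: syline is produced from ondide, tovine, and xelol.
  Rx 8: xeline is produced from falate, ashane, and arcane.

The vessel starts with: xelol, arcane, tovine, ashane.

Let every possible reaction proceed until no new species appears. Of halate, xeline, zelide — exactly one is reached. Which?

xeline

ashane and arcane present → falate forms (Rx 1).
falate, ashane, and arcane present → xeline forms (Rx 8).
halate would need syline (Rx 6), but syline never forms. zelide would need falane and xeline (Rx 4), but falane never forms.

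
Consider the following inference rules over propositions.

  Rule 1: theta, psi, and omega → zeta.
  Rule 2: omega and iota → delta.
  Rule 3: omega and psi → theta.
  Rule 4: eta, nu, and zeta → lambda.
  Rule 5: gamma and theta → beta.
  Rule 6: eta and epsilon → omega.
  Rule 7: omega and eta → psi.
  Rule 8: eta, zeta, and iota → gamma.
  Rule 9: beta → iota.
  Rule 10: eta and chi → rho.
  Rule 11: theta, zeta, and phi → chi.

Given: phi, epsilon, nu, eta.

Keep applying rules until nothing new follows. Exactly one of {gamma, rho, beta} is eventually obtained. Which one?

rho

eta and epsilon hold, so omega follows (Rule 6).
omega and eta hold, so psi follows (Rule 7).
omega and psi hold, so theta follows (Rule 3).
theta, psi, and omega hold, so zeta follows (Rule 1).
From theta, zeta, and phi, Rule 11 gives chi.
From eta and chi, Rule 10 gives rho.
gamma would need eta, zeta, and iota (Rule 8), but iota is never established. beta would need gamma and theta (Rule 5), but gamma is never established.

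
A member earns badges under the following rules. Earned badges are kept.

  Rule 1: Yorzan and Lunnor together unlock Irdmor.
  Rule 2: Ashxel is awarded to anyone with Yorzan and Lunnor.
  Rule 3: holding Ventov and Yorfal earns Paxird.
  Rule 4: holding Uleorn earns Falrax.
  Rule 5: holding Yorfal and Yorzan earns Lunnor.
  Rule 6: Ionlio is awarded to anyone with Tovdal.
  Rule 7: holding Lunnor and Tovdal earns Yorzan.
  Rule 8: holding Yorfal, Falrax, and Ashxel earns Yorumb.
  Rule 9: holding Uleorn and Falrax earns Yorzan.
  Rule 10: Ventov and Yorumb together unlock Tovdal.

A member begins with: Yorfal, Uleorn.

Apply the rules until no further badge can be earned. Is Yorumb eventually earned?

With Uleorn, Falrax is earned (Rule 4).
With Uleorn and Falrax, Yorzan is earned (Rule 9).
With Yorfal and Yorzan, Lunnor is earned (Rule 5).
With Yorzan and Lunnor, Ashxel is earned (Rule 2).
With Yorfal, Falrax, and Ashxel, Yorumb is earned (Rule 8).

Yes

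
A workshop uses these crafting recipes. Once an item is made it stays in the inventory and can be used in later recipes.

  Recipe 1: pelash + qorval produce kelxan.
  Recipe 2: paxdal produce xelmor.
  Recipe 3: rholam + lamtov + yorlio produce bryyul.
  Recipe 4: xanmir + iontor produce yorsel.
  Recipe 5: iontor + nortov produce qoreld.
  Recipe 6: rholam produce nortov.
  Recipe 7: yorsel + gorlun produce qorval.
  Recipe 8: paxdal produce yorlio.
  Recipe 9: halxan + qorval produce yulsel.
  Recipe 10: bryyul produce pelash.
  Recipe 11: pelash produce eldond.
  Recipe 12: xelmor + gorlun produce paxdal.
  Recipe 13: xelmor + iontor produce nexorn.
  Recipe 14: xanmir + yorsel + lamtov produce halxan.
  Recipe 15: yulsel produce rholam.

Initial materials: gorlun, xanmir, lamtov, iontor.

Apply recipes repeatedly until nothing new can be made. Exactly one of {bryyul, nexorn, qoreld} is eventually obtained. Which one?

xanmir + iontor → yorsel (Recipe 4).
xanmir + yorsel + lamtov → halxan (Recipe 14).
Using Recipe 7, yorsel and gorlun make qorval.
Using Recipe 9, halxan and qorval make yulsel.
yulsel → rholam (Recipe 15).
Using Recipe 6, rholam makes nortov.
Using Recipe 5, iontor and nortov make qoreld.
bryyul would need rholam, lamtov, and yorlio (Recipe 3), but yorlio is never obtained. nexorn would need xelmor and iontor (Recipe 13), but xelmor is never obtained.

qoreld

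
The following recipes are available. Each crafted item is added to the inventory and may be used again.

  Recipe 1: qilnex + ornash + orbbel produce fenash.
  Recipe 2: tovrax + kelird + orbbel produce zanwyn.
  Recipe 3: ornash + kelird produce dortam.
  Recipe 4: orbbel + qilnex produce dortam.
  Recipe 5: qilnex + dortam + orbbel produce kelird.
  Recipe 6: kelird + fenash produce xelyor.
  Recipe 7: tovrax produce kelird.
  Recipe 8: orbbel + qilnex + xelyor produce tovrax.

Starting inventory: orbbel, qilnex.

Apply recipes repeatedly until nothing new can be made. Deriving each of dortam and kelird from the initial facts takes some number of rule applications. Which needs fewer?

dortam: Using Recipe 4, orbbel and qilnex make dortam. [1 rule application]
kelird: orbbel + qilnex → dortam (Recipe 4). Using Recipe 5, qilnex, dortam, and orbbel make kelird. [2 rule applications]
dortam needs fewer.

dortam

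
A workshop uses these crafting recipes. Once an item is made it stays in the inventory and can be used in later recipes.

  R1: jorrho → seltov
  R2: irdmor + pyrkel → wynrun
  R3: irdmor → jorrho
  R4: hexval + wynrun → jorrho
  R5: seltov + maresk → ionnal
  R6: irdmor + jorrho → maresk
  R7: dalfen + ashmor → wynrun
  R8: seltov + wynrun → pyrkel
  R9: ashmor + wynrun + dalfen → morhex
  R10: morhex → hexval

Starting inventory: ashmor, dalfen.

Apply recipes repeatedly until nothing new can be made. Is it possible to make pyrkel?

dalfen + ashmor → wynrun (R7).
Using R9, ashmor, wynrun, and dalfen make morhex.
Using R10, morhex makes hexval.
hexval + wynrun → jorrho (R4).
jorrho → seltov (R1).
seltov + wynrun → pyrkel (R8).

Yes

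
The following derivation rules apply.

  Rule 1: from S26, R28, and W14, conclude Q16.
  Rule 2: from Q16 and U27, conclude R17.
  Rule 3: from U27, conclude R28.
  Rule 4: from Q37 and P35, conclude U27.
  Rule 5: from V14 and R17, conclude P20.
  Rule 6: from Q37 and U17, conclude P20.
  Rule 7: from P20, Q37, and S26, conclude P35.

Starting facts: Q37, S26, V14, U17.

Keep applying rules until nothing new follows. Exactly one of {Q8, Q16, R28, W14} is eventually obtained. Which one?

R28

From Q37 and U17, Rule 6 gives P20.
From P20, Q37, and S26, Rule 7 gives P35.
From Q37 and P35, Rule 4 gives U27.
U27 holds, so R28 follows (Rule 3).
No rule produces W14, and it is not given. Q16 would need S26, R28, and W14 (Rule 1), but W14 is never established. No rule produces Q8, and it is not given.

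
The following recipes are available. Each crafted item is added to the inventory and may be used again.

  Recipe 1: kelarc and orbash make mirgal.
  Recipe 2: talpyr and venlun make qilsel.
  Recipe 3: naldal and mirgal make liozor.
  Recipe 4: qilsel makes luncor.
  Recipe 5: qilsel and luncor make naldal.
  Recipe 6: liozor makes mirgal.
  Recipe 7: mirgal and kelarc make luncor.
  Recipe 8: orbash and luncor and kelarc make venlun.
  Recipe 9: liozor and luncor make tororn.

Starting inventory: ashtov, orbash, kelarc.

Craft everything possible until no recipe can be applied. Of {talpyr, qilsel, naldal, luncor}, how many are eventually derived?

Using Recipe 1, kelarc and orbash make mirgal.
mirgal and kelarc → luncor (Recipe 7).
No rule produces talpyr, and it is not given.
qilsel would need talpyr and venlun (Recipe 2), but talpyr is never obtained.
naldal would need qilsel and luncor (Recipe 5), but qilsel is never obtained.
luncor: reached.
Reached: luncor — 1 of the 4.

1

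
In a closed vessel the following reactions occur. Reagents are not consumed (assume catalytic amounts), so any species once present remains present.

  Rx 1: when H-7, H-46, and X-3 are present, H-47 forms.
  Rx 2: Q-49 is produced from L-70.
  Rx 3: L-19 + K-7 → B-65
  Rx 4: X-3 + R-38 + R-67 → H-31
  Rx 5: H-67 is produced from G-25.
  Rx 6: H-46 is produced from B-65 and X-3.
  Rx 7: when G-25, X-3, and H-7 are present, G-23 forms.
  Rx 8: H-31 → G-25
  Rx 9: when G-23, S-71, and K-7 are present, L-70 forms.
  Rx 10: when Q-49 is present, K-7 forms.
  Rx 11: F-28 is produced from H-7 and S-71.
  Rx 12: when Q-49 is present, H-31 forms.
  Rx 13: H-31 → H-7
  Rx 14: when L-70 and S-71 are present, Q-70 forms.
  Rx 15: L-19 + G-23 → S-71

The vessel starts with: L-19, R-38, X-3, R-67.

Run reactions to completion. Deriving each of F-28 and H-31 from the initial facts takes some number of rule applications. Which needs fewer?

H-31: X-3, R-38, and R-67 present → H-31 forms (Rx 4). [1 rule application]
F-28: X-3, R-38, and R-67 present → H-31 forms (Rx 4). H-31 present → H-7 forms (Rx 13). H-31 present → G-25 forms (Rx 8). G-25, X-3, and H-7 present → G-23 forms (Rx 7). L-19 and G-23 present → S-71 forms (Rx 15). H-7 and S-71 present → F-28 forms (Rx 11). [6 rule applications]
H-31 needs fewer.

H-31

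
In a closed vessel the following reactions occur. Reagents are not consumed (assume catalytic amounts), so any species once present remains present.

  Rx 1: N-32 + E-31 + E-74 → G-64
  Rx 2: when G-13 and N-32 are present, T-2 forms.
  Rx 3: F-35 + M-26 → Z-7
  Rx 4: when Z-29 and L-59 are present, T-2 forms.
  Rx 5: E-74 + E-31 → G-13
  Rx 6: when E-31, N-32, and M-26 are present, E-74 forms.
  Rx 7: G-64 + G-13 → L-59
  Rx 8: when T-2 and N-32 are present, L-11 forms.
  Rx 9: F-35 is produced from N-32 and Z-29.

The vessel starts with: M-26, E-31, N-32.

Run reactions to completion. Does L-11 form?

Yes

E-31, N-32, and M-26 present → E-74 forms (Rx 6).
E-74 and E-31 present → G-13 forms (Rx 5).
G-13 and N-32 present → T-2 forms (Rx 2).
T-2 and N-32 present → L-11 forms (Rx 8).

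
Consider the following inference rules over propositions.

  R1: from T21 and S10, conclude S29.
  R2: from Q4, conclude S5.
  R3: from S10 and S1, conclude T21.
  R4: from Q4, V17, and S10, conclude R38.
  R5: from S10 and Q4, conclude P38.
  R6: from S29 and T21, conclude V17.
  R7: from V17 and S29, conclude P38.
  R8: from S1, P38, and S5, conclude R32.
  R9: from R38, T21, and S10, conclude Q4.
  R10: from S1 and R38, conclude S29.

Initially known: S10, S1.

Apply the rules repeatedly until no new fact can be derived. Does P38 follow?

From S10 and S1, R3 gives T21.
T21 and S10 hold, so S29 follows (R1).
S29 and T21 hold, so V17 follows (R6).
V17 and S29 hold, so P38 follows (R7).

Yes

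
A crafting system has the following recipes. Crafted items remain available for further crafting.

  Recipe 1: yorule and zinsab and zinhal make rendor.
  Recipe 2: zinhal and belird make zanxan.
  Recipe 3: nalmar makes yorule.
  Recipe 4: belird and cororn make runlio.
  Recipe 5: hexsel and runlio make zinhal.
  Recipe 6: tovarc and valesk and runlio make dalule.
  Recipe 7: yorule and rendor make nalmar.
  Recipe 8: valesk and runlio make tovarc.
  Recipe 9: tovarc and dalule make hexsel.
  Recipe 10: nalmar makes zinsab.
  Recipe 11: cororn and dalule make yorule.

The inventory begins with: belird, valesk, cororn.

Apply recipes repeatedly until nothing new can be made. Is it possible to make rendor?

No

rendor would need yorule, zinsab, and zinhal (Recipe 1), but zinsab is never obtained.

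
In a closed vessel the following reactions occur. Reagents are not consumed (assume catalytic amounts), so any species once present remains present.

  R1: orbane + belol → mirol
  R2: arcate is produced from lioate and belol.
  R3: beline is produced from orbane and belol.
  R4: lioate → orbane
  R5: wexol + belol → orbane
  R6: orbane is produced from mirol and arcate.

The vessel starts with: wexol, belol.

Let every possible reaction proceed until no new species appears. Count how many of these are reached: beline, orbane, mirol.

3

wexol and belol present → orbane forms (R5).
orbane and belol present → beline forms (R3).
orbane and belol present → mirol forms (R1).
beline: reached.
orbane: reached.
mirol: reached.
All 3 are reached.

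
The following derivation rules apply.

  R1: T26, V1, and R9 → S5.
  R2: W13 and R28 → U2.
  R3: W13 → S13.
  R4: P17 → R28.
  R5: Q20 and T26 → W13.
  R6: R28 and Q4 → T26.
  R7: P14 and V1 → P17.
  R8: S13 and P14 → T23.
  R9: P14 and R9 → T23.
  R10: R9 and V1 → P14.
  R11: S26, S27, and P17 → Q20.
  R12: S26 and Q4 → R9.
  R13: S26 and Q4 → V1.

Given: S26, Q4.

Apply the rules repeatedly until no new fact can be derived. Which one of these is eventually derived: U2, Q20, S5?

S5

From S26 and Q4, R13 gives V1.
From S26 and Q4, R12 gives R9.
R9 and V1 hold, so P14 follows (R10).
From P14 and V1, R7 gives P17.
P17 holds, so R28 follows (R4).
R28 and Q4 hold, so T26 follows (R6).
From T26, V1, and R9, R1 gives S5.
U2 would need W13 and R28 (R2), but W13 is never established. Q20 would need S26, S27, and P17 (R11), but S27 is never established.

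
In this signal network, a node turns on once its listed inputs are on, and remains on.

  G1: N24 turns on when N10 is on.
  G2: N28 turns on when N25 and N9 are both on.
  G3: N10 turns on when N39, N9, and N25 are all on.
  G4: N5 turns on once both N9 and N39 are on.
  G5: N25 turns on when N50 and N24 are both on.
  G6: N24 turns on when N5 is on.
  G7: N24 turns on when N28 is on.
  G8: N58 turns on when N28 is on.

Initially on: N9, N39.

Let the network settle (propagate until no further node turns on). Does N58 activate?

N58 would need N28 (G8), but N28 never turns on.

No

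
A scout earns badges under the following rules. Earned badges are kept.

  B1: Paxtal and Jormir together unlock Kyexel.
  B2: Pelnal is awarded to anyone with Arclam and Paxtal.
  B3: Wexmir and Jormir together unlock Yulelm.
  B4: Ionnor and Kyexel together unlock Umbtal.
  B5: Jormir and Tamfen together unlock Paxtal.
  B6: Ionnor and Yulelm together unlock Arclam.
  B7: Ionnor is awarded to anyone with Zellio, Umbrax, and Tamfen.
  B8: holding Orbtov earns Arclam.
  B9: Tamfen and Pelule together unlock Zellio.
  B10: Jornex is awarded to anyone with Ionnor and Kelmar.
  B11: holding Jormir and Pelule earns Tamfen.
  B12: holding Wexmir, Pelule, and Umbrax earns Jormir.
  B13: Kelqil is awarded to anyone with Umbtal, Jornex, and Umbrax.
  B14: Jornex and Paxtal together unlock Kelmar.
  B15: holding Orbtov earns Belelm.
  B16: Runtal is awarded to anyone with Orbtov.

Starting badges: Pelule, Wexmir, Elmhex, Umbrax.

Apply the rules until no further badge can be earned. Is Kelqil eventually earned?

No

Kelqil would need Umbtal, Jornex, and Umbrax (B13), but Jornex is never earned.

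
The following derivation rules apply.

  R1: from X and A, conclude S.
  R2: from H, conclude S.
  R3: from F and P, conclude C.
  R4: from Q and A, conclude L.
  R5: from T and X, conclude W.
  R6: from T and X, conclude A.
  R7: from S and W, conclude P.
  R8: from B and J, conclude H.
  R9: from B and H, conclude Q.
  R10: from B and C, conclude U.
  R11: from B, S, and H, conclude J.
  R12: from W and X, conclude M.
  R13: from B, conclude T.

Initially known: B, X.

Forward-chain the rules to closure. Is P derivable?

Yes

B holds, so T follows (R13).
From T and X, R6 gives A.
From T and X, R5 gives W.
From X and A, R1 gives S.
From S and W, R7 gives P.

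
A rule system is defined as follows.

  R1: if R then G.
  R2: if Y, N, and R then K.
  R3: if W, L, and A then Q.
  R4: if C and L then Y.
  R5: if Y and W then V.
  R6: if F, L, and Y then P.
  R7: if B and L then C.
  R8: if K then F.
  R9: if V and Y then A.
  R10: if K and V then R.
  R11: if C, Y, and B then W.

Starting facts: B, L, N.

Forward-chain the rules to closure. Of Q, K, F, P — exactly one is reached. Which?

From B and L, R7 gives C.
From C and L, R4 gives Y.
C, Y, and B hold, so W follows (R11).
From Y and W, R5 gives V.
From V and Y, R9 gives A.
W, L, and A hold, so Q follows (R3).
K would need Y, N, and R (R2), but R is never established. F would need K (R8), but K is never established. P would need F, L, and Y (R6), but F is never established.

Q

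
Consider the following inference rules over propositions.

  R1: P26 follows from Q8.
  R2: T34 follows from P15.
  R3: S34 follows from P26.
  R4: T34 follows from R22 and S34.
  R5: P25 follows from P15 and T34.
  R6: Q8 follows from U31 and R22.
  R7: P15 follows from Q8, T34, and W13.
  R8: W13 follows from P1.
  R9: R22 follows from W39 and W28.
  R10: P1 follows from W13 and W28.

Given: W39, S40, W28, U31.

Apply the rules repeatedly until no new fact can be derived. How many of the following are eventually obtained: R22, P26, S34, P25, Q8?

4

From W39 and W28, R9 gives R22.
From U31 and R22, R6 gives Q8.
Q8 holds, so P26 follows (R1).
P26 holds, so S34 follows (R3).
R22: reached.
P26: reached.
S34: reached.
P25 would need P15 and T34 (R5), but P15 is never established.
Q8: reached.
Reached: R22, P26, S34, and Q8 — 4 of the 5.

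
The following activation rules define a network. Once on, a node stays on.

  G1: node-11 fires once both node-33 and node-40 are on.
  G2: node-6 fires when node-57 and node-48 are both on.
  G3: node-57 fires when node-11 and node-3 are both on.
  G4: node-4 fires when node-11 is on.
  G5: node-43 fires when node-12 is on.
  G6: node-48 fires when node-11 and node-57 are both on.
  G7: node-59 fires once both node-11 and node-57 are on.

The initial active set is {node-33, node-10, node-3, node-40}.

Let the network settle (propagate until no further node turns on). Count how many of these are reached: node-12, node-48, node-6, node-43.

2

G1: node-33 and node-40 on → node-11 on.
node-11 and node-3 are on, so node-57 fires (G3).
node-11 and node-57 are on, so node-48 fires (G6).
G2: node-57 and node-48 on → node-6 on.
No rule produces node-12, and it is not given.
node-48: reached.
node-6: reached.
node-43 would need node-12 (G5), but node-12 never turns on.
Reached: node-48 and node-6 — 2 of the 4.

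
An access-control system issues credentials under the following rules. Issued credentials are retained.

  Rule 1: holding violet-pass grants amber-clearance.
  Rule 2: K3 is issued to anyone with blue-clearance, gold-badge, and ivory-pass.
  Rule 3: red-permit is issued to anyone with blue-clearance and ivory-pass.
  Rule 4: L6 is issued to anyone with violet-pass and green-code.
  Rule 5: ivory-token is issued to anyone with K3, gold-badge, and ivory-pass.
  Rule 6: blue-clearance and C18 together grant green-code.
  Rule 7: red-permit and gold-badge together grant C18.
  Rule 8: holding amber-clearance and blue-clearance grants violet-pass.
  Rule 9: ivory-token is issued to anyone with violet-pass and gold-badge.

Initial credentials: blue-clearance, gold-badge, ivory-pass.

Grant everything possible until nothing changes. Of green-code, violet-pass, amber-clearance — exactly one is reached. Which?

green-code

Holding blue-clearance and ivory-pass grants red-permit (Rule 3).
Holding red-permit and gold-badge grants C18 (Rule 7).
Holding blue-clearance and C18 grants green-code (Rule 6).
amber-clearance would need violet-pass (Rule 1), but violet-pass is never granted. violet-pass would need amber-clearance and blue-clearance (Rule 8), but amber-clearance is never granted.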